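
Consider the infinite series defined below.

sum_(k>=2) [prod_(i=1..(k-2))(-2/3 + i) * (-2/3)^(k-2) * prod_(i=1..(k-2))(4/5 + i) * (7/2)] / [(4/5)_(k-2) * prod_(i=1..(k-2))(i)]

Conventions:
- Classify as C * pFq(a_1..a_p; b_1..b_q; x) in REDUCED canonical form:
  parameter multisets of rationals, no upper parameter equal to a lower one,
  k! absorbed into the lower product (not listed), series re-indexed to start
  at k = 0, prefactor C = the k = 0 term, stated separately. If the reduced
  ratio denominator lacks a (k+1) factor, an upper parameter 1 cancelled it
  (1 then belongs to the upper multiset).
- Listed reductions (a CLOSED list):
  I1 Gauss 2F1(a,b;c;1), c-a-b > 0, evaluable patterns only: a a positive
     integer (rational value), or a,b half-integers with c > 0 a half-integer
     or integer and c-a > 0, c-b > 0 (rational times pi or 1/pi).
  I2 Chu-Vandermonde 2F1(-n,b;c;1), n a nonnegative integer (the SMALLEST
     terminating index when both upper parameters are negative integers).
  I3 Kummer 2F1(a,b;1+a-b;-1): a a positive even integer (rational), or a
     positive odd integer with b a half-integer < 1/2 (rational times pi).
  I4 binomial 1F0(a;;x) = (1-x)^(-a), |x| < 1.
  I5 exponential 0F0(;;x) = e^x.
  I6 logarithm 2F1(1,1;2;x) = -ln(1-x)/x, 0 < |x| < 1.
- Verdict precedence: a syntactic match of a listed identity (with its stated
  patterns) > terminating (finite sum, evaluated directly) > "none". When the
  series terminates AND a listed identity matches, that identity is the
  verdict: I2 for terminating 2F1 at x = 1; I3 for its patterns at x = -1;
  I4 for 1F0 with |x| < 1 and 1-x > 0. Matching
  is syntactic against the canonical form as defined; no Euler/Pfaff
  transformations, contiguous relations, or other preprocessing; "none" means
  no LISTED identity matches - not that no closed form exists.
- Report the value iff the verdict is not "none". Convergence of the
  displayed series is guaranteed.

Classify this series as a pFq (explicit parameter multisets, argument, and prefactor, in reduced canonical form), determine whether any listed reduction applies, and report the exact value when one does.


Prefactor 7/2, argument -2/3: 2F1 with upper {1/3, 9/5} over lower {4/5}. Verdict: none here - no I1-I6 shape fits x = -2/3 with lower {4/5}.

Key observation: t_0 = 7/2 here, and the running product (C = 7/2, x = -2/3) telescopes to a rising factorial.
Step ratio: r(k) = (-2/3) * (k+1/3) (k+9/5) / [(k+4/5) (k+1)] ; factor over Q: parameters, x = (-2/3), and C = 7/2.


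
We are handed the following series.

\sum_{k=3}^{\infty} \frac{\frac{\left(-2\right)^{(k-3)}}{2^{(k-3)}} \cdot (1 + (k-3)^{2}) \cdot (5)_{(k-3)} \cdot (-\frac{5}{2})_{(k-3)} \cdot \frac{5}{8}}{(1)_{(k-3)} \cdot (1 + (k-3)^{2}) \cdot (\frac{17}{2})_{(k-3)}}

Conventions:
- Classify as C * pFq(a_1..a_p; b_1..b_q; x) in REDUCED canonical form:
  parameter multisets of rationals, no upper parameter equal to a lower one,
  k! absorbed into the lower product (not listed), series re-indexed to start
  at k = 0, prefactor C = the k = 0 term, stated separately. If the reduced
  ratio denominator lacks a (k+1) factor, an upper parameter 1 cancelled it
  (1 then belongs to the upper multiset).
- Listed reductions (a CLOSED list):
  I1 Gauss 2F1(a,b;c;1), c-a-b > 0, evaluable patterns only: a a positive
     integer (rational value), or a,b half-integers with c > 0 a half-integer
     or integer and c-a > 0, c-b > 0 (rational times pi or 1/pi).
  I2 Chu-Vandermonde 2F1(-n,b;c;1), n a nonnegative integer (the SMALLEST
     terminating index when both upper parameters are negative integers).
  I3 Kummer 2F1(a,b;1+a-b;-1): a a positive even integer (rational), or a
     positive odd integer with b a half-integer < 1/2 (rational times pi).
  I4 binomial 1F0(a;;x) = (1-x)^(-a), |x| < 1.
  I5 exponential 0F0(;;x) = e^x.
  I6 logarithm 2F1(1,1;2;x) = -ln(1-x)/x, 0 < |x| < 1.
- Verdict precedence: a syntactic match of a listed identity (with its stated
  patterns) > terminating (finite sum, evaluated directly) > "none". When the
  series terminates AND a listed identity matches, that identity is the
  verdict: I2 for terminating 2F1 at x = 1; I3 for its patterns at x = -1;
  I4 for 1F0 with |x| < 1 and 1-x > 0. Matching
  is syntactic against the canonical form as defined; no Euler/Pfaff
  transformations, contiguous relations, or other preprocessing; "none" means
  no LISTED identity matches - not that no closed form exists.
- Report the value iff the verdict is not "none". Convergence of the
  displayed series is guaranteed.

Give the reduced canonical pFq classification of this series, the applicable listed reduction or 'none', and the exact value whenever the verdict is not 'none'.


This is \frac{5}{8} * 2F1(-\frac{5}{2}, 5; \frac{17}{2}; -1) in reduced canonical form. Verdict: Kummer (I3) fires (x = -1; c = \frac{17}{2} equals 1+a-b for upper {-\frac{5}{2}, 5}: listed pattern). Value: \frac{675675}{1048576} \cdot \pi.

First insight: x = -1 and the factor k^2 + 1 cancels (top and bottom), leaving C = 5/8.
Consecutive-term ratio: r(k) = -1 * (k-\frac{5}{2}) (k+5) / [(k+\frac{17}{2}) (k+1)] - rational in k. x = -1; t_0 = \frac{5}{8}; negate the roots.


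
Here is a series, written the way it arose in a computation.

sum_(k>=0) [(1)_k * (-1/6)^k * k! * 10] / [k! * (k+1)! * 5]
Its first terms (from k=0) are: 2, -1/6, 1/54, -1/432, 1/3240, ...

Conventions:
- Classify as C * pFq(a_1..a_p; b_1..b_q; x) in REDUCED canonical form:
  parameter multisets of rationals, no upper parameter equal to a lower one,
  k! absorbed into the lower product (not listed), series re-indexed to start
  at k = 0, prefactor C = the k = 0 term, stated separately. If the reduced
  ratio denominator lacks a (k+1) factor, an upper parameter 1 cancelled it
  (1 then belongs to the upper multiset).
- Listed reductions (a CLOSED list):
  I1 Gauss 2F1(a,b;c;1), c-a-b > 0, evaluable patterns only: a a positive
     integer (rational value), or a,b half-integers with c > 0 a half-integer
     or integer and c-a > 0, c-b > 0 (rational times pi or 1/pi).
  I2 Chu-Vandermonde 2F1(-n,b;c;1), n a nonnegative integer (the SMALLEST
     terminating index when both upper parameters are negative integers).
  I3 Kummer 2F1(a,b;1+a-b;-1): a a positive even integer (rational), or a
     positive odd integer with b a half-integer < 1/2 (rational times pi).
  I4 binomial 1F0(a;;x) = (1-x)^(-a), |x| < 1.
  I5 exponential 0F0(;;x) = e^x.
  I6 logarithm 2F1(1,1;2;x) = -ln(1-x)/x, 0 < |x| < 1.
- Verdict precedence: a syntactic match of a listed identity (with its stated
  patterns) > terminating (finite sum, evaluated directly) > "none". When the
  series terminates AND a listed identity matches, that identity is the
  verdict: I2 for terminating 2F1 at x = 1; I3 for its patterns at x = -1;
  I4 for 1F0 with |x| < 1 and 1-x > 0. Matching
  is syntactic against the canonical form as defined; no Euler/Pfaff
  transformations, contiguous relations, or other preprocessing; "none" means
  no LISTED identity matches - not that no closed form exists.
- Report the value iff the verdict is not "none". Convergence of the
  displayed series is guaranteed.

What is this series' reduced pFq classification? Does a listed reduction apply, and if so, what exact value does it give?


The series (x = -1/6) is 2F1: upper {1, 1}, lower {2}, prefactor 2. Verdict: the logarithmic series (I6) fires (the logarithm: parameters (1,1;2), x = -1/6). Hence: 12 * ln(7/6).

Key observation: t_0 = 2 here, and the denominator's factorial ratio (C = 2, x = -1/6) is a lower Pochhammer.
Step ratio: r(k) = (-1/6) * (k+1) (k+1) / [(k+2) (k+1)] - rational in k, leading ratio (-1/6); with t_0 = 2, classification follows.


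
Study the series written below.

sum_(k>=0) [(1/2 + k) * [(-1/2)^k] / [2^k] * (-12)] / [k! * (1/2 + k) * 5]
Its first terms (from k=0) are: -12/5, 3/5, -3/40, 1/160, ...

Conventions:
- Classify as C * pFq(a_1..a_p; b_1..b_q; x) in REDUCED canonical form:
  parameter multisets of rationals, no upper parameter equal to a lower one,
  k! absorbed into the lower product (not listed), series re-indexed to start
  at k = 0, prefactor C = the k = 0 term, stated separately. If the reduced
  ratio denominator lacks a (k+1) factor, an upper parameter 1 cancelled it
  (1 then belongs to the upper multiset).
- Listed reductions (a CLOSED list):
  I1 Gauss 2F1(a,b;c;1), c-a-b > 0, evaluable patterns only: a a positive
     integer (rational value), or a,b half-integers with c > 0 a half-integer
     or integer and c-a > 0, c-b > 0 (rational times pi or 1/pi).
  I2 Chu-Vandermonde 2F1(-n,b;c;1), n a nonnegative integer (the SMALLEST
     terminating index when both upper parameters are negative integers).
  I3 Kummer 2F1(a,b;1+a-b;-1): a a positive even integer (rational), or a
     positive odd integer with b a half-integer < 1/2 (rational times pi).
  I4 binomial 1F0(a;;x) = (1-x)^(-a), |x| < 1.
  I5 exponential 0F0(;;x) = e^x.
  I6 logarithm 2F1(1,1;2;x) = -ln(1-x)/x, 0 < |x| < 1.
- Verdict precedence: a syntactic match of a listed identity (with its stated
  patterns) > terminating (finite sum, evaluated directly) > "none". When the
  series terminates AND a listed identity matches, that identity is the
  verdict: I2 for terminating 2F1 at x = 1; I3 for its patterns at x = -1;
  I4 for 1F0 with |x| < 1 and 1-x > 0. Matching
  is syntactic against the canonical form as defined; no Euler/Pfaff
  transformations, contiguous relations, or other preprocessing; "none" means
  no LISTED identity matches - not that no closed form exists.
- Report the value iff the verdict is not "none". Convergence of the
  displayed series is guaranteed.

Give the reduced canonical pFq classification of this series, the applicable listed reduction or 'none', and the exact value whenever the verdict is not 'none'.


With C = -12/5: the canonical form is 0F0(-; -; -1/4). Verdict: the I5 exponential reduction fires (the 0F0 exponential series at x = -1/4). Hence: (-12/5) * e^(-1/4).

First insight: x = (-1/4) and the two k-th powers (prefactor -12/5) combine into one argument.
Step ratio: r(k) = (-1/4) * 1 / [(k+1)] ; factor over Q: parameters, x = (-1/4), and C = -12/5.


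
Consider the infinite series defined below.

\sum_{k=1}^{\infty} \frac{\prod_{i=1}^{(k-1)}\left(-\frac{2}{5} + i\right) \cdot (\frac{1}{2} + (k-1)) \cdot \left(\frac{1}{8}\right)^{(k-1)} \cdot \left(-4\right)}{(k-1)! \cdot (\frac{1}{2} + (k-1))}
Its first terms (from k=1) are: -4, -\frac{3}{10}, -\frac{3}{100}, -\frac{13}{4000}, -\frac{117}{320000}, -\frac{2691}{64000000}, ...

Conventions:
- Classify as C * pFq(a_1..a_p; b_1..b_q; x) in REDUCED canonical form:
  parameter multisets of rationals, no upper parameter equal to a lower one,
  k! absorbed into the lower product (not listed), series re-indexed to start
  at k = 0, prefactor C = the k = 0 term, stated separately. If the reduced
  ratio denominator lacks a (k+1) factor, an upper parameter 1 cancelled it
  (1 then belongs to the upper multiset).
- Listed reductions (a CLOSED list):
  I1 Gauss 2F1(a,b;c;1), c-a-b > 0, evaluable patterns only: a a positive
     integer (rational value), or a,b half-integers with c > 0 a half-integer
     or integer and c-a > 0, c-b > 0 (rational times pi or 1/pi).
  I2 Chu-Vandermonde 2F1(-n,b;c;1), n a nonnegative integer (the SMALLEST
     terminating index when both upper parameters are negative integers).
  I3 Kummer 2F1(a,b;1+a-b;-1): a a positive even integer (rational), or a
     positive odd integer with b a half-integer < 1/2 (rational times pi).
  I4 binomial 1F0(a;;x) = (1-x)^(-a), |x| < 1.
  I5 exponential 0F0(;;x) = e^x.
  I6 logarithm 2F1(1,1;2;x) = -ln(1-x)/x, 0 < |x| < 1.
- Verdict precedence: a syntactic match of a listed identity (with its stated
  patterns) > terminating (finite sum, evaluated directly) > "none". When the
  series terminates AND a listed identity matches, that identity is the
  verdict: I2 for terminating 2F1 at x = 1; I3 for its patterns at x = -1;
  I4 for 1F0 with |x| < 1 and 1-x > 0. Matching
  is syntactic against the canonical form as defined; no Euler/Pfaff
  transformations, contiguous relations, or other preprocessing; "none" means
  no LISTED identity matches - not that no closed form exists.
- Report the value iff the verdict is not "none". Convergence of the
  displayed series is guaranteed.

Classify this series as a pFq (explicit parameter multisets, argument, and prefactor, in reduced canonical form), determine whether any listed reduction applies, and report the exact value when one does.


Canonical form: C = -4 times 1F0 with upper {\frac{3}{5}}, lower {-}, x = \frac{1}{8}. Verdict: the binomial series (I4) fires (the 1F0 binomial series: exponent -3/5, x = \frac{1}{8}). Value: \left(-4\right) \cdot \left(\frac{7}{8}\right)^{-\frac{3}{5}}.

First insight: from the first term -4: the running product (C = -4) telescopes to a rising factorial.
Consecutive-term ratio: r(k) = \frac{1}{8} * (k+\frac{3}{5}) / [(k+1)] - rational in k, leading ratio \frac{1}{8}; with t_0 = -4, classification follows.


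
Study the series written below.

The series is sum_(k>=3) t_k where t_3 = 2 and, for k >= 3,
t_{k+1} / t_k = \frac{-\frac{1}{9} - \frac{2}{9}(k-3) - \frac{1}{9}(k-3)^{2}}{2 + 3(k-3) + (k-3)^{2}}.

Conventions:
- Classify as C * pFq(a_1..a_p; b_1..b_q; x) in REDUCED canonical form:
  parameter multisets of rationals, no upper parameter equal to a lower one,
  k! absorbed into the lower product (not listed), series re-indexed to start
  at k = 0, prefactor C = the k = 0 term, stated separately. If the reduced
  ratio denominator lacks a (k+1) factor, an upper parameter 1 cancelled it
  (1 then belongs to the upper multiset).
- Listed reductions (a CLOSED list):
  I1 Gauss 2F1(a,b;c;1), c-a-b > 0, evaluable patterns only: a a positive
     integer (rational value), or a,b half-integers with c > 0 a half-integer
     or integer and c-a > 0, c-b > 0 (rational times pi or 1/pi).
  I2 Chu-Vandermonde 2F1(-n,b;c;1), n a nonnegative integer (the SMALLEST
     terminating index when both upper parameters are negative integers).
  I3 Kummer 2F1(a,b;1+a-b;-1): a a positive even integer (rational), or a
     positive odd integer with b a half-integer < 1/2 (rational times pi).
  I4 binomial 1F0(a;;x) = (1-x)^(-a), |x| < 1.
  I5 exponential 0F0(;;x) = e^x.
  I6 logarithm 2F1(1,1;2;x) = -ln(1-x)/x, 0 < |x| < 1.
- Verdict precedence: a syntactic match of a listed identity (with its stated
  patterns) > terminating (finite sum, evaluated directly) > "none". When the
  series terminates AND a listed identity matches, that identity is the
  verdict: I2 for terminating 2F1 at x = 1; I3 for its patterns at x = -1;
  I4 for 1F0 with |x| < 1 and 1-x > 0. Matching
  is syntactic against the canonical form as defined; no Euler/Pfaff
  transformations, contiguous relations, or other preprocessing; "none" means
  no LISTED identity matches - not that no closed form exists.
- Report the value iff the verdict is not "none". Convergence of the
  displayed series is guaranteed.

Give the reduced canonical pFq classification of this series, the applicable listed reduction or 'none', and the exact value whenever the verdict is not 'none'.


The series (x = -\frac{1}{9}) is 2F1: upper {1, 1}, lower {2}, prefactor 2. Verdict: this is the logarithmic series (I6) (the logarithm: parameters (1,1;2), x = -\frac{1}{9}). Value: 18 \cdot \ln\left(\frac{10}{9}\right).

The tell: t_0 = 2 here, and roots of the ratio polynomials (C = 2, x = -1/9) are the negated parameters.
Consecutive-term ratio: r(k) = -\frac{1}{9} * (k+1) (k+1) / [(k+2) (k+1)] - rational; roots negated = parameters, x = -\frac{1}{9}, C = 2.


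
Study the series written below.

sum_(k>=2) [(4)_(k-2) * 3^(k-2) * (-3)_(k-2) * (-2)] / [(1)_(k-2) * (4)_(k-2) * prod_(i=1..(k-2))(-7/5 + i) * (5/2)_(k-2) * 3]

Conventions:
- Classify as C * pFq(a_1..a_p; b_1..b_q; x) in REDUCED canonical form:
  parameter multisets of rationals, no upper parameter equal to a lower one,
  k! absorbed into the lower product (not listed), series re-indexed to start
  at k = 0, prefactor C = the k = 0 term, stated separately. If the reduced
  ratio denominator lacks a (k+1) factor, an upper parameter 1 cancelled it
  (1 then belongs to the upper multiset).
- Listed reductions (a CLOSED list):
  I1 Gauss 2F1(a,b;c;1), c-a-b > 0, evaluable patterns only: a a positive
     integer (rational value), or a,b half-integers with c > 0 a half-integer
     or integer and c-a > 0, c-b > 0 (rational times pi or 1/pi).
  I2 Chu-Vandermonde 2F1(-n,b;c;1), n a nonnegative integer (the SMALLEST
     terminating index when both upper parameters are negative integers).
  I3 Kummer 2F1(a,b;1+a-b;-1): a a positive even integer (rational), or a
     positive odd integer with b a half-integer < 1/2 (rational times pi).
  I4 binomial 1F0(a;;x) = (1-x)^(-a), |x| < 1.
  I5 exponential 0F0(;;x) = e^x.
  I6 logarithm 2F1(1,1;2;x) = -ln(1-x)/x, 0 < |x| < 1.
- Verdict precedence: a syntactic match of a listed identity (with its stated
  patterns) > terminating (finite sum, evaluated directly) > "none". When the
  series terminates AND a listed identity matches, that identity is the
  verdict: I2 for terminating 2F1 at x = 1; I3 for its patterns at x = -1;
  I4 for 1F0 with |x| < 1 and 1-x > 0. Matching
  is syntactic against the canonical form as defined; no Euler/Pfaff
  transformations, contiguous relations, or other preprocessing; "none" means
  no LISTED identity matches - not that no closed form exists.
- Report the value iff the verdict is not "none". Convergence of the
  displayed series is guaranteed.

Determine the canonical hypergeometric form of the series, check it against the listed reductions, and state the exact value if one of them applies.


Classification (C = -2/3): 1F2 with upper {-3}, lower {-2/5, 5/2}, argument x = 3. Verdict: terminating. With -3 upstairs the series is a 4-term polynomial sum; evaluated term by term. Its exact value is 5/7.

Key observation: t_0 = -2/3 here, and the lower running product (C = -2/3) is a rising factorial.
Term ratio: r(k) = 3 * (k-3) / [(k-2/5) (k+5/2) (k+1)] - rational; roots negated = parameters, x = 3, C = -2/3.


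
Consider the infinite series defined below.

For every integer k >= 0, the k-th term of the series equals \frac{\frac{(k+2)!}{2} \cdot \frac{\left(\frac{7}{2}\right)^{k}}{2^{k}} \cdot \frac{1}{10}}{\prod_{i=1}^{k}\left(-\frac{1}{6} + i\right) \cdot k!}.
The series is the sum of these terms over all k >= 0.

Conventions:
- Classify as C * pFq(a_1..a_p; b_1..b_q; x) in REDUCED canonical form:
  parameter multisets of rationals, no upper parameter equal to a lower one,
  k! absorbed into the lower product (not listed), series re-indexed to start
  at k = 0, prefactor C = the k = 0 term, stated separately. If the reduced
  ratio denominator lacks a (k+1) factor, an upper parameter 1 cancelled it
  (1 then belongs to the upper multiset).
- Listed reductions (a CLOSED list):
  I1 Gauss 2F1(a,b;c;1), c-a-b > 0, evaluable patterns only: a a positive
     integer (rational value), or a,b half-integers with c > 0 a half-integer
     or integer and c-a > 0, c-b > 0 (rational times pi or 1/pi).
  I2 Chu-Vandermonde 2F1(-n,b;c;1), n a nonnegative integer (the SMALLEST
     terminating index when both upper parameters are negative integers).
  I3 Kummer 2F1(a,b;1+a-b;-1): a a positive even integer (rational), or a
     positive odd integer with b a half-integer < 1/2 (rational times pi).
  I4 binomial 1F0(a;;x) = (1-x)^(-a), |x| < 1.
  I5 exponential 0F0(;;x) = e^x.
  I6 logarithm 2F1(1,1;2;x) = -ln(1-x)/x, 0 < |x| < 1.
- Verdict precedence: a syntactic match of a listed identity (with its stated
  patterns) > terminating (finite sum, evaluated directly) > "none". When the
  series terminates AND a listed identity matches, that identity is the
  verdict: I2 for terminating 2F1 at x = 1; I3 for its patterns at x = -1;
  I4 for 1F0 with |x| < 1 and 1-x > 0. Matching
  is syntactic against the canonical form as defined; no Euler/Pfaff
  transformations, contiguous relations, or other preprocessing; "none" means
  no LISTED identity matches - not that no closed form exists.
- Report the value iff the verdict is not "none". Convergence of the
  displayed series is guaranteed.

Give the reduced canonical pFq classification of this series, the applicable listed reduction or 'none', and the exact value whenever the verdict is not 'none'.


First insight: t_0 = \frac{1}{10} here, and the two k-th powers (C = 1/10, x = 7/4) combine into one argument.
Term ratio: r(k) = \frac{7}{4} * (k+3) / [(k+\frac{5}{6}) (k+1)] ; factor over Q: parameters, x = \frac{7}{4}, and C = \frac{1}{10}.

This is \frac{1}{10} * 1F1(3; \frac{5}{6}; \frac{7}{4}) in reduced canonical form. Verdict: no listed reduction: x = \frac{7}{4} and upper {3} fail every I1-I6 pattern.


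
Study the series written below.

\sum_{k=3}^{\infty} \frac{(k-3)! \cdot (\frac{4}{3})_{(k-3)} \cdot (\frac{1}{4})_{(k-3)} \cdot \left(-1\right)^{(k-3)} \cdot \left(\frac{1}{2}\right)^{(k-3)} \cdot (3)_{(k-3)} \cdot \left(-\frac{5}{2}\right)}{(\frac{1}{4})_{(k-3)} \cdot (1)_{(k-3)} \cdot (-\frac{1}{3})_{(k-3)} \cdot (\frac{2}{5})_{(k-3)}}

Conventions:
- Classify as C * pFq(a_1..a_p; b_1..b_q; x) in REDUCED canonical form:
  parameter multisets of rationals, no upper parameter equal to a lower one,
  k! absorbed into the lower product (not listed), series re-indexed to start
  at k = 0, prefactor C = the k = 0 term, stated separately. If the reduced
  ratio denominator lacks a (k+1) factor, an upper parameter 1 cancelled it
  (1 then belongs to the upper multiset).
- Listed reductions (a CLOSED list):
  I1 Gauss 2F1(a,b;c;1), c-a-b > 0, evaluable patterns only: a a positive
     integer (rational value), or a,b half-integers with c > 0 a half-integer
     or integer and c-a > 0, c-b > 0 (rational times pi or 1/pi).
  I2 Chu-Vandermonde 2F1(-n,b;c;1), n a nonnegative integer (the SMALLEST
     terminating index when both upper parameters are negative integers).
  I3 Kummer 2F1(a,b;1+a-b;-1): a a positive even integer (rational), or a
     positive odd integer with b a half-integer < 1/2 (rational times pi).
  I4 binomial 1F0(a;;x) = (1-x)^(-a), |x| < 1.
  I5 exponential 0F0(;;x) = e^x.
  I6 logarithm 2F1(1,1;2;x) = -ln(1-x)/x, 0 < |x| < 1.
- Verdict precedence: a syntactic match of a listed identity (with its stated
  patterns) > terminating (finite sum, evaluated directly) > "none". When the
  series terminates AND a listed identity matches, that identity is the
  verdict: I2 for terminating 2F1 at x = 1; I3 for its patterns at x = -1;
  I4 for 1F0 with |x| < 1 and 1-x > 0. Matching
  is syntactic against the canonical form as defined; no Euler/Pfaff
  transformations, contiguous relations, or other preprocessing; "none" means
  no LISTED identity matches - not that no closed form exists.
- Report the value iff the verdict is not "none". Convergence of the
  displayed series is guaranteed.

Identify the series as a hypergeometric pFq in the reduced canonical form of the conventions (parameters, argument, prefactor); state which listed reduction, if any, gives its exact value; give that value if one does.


With C = -\frac{5}{2}: the canonical form is 3F2(1, \frac{4}{3}, 3; -\frac{1}{3}, \frac{2}{5}; -\frac{1}{2}). Verdict: no listed reduction: x = -\frac{1}{2} and upper {1, \frac{4}{3}, 3} fail every I1-I6 pattern.

Key observation: x = -\frac{1}{2} and the (-1)^k factor (prefactor -5/2) folds into the argument's sign.
Step ratio: r(k) = -\frac{1}{2} * (k+1) (k+\frac{4}{3}) (k+3) / [(k-\frac{1}{3}) (k+\frac{2}{5}) (k+1)] - poly over poly, x = -\frac{1}{2} from leading terms; C = -\frac{5}{2} at k = 0.


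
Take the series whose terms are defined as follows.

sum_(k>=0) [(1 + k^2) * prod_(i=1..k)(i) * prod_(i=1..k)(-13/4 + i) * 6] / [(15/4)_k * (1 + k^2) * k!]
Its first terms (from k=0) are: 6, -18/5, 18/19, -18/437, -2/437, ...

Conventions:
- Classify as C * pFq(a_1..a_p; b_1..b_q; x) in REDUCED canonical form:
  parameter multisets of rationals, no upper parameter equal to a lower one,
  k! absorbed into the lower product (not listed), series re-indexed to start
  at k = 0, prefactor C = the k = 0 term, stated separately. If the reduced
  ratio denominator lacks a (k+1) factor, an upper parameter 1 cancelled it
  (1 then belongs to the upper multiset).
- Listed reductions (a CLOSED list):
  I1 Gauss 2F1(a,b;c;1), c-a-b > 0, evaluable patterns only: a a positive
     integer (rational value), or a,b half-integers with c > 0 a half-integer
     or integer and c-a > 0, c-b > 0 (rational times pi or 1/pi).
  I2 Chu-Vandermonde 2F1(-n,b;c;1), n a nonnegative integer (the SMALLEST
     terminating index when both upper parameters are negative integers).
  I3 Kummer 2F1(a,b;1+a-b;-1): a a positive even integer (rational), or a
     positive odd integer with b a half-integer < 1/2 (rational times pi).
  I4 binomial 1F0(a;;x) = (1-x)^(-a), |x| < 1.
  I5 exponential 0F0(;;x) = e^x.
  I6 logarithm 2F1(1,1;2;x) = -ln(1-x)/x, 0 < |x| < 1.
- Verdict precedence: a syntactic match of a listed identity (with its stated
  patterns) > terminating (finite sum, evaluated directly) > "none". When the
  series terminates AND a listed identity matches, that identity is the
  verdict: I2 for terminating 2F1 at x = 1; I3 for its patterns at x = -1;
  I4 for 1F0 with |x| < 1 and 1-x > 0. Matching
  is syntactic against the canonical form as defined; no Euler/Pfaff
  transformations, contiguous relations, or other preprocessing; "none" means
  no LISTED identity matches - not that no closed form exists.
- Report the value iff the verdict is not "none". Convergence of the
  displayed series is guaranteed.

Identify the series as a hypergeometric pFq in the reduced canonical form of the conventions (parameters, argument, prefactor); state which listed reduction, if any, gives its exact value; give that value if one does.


With C = 6: the canonical form is 2F1(-9/4, 1; 15/4; 1). Verdict: this is Gauss's theorem (I1) (x = 1: the Gamma ratio telescopes since c-a-b = 5 > 0 and a = 1 in Z>0). Its exact value is 33/10.

The tell: x = 1 and the running product (C = 6, x = 1) telescopes to a rising factorial.
Step ratio: r(k) = 1 * (k-9/4) (k+1) / [(k+15/4) (k+1)] - rational in k, leading ratio 1; with t_0 = 6, classification follows.


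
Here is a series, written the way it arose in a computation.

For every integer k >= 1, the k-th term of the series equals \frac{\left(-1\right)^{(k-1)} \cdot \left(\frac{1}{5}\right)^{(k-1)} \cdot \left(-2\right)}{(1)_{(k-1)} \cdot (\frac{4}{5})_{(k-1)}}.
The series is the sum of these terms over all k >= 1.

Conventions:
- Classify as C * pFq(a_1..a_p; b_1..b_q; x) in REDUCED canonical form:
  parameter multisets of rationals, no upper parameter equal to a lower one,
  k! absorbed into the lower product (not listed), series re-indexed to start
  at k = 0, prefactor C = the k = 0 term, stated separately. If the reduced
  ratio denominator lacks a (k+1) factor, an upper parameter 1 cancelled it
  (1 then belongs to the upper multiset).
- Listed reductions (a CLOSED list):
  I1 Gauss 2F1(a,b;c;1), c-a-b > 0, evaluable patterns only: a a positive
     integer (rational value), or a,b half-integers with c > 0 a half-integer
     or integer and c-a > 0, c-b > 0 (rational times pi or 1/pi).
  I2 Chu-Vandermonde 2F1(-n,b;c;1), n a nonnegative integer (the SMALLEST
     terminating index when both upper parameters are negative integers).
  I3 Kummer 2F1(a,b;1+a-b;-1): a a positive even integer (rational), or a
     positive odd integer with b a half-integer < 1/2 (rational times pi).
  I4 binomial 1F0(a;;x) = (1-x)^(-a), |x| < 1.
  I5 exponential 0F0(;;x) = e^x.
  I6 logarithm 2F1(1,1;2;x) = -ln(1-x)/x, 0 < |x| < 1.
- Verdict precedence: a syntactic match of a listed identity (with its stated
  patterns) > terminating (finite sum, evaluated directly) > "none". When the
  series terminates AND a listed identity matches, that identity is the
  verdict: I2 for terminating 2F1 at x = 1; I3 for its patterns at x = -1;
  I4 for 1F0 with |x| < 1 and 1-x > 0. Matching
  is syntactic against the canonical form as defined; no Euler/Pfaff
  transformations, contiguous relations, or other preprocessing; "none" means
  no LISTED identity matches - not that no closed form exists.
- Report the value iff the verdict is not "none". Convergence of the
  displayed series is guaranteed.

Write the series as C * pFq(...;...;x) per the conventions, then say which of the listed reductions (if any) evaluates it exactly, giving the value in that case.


The series (x = -\frac{1}{5}) is 0F1: upper {-}, lower {\frac{4}{5}}, prefactor -2. Verdict: no listed reduction: x = -\frac{1}{5} and upper {-} fail every I1-I6 pattern.

Key observation: x = -\frac{1}{5} and the (-1)^k factor (C = -2) folds into the argument's sign.
Ratio: r(k) = -\frac{1}{5} * 1 / [(k+\frac{4}{5}) (k+1)] - poly over poly, x = -\frac{1}{5} from leading terms; C = -2 at k = 0.


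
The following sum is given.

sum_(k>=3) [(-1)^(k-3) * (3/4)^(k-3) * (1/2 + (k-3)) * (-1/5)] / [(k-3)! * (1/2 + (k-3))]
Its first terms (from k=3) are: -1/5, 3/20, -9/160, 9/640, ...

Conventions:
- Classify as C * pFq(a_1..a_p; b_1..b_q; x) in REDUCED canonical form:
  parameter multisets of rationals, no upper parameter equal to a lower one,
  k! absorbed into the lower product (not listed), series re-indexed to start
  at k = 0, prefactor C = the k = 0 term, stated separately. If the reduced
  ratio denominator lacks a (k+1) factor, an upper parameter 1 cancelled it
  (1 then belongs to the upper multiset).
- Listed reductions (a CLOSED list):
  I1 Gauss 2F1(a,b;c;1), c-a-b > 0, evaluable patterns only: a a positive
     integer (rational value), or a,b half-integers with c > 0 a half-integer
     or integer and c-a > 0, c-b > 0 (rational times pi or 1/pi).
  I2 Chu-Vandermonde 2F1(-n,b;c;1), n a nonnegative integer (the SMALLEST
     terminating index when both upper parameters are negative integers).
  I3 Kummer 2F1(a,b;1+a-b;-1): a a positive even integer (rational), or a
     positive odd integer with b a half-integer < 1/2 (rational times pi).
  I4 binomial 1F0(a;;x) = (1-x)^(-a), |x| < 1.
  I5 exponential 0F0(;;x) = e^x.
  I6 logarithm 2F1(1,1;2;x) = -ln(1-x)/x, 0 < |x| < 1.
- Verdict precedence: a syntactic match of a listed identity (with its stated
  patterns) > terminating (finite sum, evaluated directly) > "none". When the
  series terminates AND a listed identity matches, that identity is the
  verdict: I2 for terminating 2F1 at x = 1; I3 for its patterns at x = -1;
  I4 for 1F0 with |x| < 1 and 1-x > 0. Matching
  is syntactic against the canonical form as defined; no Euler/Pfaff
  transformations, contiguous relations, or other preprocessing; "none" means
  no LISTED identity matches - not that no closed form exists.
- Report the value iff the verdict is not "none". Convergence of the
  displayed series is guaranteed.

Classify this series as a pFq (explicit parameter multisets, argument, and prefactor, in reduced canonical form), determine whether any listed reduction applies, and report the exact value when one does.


With C = -1/5: the canonical form is 0F0(-; -; -3/4). Verdict: the I5 exponential reduction matches (the 0F0 exponential series at x = -3/4). Hence: (-1/5) * e^(-3/4).

The tell: t_0 = -1/5 here, and k + 1/2 divides numerator and denominator alike; prefactor -1/5 after cancelling.
Step ratio: r(k) = (-3/4) * 1 / [(k+1)] - rational in k. x = (-3/4); t_0 = -1/5; negate the roots.


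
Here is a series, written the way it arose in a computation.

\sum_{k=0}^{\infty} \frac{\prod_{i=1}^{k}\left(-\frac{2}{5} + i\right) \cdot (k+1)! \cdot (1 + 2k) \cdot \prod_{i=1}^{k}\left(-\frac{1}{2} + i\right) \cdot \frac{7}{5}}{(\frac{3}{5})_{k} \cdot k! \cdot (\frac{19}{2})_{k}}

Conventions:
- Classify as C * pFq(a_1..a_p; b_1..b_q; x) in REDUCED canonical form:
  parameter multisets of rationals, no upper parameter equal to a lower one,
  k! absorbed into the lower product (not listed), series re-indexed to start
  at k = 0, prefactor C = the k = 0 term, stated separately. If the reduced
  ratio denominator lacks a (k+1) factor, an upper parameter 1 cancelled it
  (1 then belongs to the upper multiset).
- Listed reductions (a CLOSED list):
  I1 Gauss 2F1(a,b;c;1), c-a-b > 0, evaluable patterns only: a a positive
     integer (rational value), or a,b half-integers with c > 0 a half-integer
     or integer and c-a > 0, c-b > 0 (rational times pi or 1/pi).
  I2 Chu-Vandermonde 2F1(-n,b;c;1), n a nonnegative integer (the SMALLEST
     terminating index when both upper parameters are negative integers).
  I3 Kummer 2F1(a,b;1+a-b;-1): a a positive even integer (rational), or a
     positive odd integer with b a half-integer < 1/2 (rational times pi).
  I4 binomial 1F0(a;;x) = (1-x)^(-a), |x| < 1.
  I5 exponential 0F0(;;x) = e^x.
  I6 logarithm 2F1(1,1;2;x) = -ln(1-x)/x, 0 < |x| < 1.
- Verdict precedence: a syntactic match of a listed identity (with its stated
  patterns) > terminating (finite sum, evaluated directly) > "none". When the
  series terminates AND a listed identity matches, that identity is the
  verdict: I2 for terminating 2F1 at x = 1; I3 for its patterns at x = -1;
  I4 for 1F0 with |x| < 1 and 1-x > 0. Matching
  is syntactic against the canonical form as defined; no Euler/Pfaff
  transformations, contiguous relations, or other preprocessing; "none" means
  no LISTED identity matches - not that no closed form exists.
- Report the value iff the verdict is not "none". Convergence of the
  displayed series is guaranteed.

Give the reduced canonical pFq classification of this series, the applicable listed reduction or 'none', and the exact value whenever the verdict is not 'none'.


x = 1 here; the reduced form reads 2F1, upper {\frac{3}{2}, 2}, lower {\frac{19}{2}}, C = \frac{7}{5}. Verdict at x = 1: the Gauss summation I1 matches (x = 1: the Gamma ratio telescopes since c-a-b = 6 > 0 and a = 2 in Z>0). Hence: \frac{17}{8}.

Key step: from the first term \frac{7}{5}: the running product (C = 7/5, x = 1) telescopes to a rising factorial.
Term ratio: r(k) = 1 * (k+\frac{3}{2}) (k+2) / [(k+\frac{19}{2}) (k+1)] ; factor over Q: parameters, x = 1, and C = \frac{7}{5}.


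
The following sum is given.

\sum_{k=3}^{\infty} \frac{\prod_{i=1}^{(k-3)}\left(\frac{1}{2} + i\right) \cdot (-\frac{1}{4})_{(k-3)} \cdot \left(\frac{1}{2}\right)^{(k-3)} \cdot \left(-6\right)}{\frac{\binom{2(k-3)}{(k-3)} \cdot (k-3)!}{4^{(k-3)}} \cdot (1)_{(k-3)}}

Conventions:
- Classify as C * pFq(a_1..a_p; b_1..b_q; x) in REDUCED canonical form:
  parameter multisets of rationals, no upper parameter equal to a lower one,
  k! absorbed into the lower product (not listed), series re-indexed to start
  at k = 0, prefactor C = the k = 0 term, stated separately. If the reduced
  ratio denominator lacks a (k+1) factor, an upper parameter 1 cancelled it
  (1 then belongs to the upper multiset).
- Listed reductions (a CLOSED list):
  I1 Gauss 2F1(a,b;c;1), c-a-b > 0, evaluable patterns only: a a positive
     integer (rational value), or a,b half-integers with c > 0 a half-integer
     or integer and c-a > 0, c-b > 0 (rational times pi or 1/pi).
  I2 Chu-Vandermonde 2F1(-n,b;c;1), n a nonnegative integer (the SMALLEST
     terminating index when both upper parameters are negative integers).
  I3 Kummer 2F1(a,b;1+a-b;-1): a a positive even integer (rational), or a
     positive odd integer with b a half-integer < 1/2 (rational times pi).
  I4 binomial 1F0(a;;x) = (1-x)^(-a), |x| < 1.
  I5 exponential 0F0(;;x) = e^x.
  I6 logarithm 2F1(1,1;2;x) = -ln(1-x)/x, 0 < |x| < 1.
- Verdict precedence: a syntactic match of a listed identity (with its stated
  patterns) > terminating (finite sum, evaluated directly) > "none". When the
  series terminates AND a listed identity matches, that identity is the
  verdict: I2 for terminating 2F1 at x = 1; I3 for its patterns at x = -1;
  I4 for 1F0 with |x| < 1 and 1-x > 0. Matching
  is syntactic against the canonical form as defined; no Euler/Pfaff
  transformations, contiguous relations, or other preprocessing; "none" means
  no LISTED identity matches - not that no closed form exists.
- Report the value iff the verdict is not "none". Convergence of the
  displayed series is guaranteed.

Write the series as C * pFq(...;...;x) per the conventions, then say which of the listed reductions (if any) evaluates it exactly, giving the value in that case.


Key observation: t_0 being -6, the lower central binomial (C = -6, x = 1/2) hides (1/2)_k.
Step ratio: r(k) = \frac{1}{2} * (k-\frac{1}{4}) (k+\frac{3}{2}) / [(k+\frac{1}{2}) (k+1)] - rational in k. x = \frac{1}{2}; t_0 = -6; negate the roots.

Canonical form: C = -6 times 2F1 with upper {-\frac{1}{4}, \frac{3}{2}}, lower {\frac{1}{2}}, x = \frac{1}{2}. Verdict: none. Every listed pattern misses the 2F1 form at \frac{1}{2}, upper {-\frac{1}{4}, \frac{3}{2}}.


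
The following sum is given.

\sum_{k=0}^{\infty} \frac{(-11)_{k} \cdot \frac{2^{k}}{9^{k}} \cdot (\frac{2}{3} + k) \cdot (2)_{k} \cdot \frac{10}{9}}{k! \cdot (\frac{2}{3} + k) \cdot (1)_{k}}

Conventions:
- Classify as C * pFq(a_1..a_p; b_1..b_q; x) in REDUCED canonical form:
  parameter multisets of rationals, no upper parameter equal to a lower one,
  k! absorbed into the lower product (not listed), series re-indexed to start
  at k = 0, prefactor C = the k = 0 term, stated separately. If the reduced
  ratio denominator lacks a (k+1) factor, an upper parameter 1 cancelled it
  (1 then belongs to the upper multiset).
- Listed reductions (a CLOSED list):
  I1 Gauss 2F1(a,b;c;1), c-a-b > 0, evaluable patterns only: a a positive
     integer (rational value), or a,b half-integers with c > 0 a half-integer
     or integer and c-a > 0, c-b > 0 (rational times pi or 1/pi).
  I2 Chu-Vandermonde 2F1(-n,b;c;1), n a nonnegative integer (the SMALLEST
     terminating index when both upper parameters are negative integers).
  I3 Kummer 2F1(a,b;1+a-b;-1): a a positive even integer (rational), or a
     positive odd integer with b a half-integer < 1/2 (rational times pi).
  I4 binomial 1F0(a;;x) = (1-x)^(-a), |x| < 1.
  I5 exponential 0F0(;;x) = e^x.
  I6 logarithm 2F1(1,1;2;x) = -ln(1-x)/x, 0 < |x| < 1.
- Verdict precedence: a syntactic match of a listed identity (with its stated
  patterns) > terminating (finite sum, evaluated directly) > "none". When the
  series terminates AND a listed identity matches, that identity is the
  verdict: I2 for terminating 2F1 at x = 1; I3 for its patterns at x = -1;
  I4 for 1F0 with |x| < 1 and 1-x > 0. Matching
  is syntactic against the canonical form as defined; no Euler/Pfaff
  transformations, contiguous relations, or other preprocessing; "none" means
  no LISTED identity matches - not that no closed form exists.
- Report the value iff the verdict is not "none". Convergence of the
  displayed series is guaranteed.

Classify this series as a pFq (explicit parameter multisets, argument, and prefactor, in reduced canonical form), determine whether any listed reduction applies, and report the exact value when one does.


Structural cue: t_0 = \frac{10}{9} here, and the factor k + 2/3 cancels (top and bottom), leaving prefactor 10/9.
Ratio: r(k) = \frac{2}{9} * (k-11) (k+2) / [(k+1) (k+1)] - rational; roots negated = parameters, x = \frac{2}{9}, C = \frac{10}{9}.

With C = \frac{10}{9}: the canonical form is 2F1(-11, 2; 1; \frac{2}{9}). Verdict: terminating. With -11 upstairs the series is a 12-term polynomial sum; evaluated term by term. Its exact value is -\frac{14123762450}{94143178827}.


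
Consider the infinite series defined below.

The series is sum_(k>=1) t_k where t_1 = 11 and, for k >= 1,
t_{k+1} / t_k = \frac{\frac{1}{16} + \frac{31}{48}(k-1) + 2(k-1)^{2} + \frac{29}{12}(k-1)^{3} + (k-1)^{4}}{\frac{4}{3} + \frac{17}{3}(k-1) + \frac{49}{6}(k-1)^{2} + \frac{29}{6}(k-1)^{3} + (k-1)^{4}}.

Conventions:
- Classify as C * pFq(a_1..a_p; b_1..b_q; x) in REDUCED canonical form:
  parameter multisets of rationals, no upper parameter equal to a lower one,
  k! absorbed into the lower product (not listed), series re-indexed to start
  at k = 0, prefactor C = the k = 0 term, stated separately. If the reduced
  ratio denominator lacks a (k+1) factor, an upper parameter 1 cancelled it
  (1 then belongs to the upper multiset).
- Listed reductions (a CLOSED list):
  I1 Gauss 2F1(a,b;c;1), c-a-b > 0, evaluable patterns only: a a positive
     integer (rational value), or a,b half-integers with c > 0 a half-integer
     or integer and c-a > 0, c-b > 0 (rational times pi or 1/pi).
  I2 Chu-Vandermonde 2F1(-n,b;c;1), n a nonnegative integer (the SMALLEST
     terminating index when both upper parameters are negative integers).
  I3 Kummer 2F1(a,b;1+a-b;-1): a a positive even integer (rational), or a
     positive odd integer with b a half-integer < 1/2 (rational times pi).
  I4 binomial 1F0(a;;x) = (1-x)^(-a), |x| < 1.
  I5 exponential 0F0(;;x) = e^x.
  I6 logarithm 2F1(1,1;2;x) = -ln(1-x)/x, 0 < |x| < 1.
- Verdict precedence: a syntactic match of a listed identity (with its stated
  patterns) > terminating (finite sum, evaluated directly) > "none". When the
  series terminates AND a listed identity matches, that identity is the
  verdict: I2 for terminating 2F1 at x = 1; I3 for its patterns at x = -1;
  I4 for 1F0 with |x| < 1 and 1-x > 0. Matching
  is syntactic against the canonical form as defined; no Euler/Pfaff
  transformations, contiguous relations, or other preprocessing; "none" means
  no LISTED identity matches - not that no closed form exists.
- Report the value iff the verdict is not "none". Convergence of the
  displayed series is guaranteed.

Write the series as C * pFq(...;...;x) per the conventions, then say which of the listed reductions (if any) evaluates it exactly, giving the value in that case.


Reduced: x = 1, 3F2, upper = {\frac{1}{6}, \frac{3}{4}, 1}, lower = {\frac{4}{3}, 2}, C = 11. Verdict: none. A 3F2 with upper {\frac{1}{6}, \frac{3}{4}, 1} fits none of I1-I6 at x = 1; the sum runs forever.

The tell: x = 1 and the ratio is unreduced: k + 1/2 divides both sides (prefactor 11).
Term ratio: r(k) = 1 * (k+\frac{1}{6}) (k+\frac{3}{4}) (k+1) / [(k+\frac{4}{3}) (k+2) (k+1)] ; factor over Q: parameters, x = 1, and C = 11.
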